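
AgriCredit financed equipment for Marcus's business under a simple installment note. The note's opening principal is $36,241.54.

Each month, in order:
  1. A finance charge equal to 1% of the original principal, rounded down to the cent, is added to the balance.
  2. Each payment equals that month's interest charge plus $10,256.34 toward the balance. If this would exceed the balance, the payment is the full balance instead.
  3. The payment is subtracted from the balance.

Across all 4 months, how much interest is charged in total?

$1,449.64

# | Opening | Interest | Payment | End bal
1 | $36,241.54 | $362.41 | $10,618.75 | $25,985.20
2 | $25,985.20 | $362.41 | $10,618.75 | $15,728.86
3 | $15,728.86 | $362.41 | $10,618.75 | $5,472.52
4 | $5,472.52 | $362.41 | $5,834.93 | $0.00
Total interest: $362.41 + $362.41 + $362.41 + $362.41 = $1,449.64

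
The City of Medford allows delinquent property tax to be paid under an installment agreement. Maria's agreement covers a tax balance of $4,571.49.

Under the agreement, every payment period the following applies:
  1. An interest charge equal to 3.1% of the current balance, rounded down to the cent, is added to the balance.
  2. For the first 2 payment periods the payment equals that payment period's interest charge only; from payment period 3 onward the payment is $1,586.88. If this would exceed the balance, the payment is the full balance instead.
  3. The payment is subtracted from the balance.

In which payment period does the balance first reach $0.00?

Payment period 1: opening $4,571.49; interest $141.71 → $4,713.20; payment $141.71; balance $4,571.49
Payment period 2: opening $4,571.49; interest $141.71 → $4,713.20; payment $141.71; balance $4,571.49
Payment period 3: opening $4,571.49; interest $141.71 → $4,713.20; payment $1,586.88; balance $3,126.32
Payment period 4: opening $3,126.32; interest $96.91 → $3,223.23; payment $1,586.88; balance $1,636.35
Payment period 5: opening $1,636.35; interest $50.72 → $1,687.07; payment $1,586.88; balance $100.19
Payment period 6: opening $100.19; interest $3.10 → $103.29; payment $103.29; balance $0.00
Balance reaches $0.00 in payment period 6.

6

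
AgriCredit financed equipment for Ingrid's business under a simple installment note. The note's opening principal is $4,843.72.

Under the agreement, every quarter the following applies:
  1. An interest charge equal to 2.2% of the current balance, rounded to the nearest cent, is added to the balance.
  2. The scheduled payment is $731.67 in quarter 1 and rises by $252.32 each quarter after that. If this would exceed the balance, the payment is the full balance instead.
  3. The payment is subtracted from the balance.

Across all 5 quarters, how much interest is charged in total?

$336.10

Quarter 1: $4,843.72 +$106.56 interest = $4,950.28; pay $731.67 → $4,218.61
Quarter 2: $4,218.61 +$92.81 interest = $4,311.42; pay $983.99 → $3,327.43
Quarter 3: $3,327.43 +$73.20 interest = $3,400.63; pay $1,236.31 → $2,164.32
Quarter 4: $2,164.32 +$47.62 interest = $2,211.94; pay $1,488.63 → $723.31
Quarter 5: $723.31 +$15.91 interest = $739.22; pay $739.22 → $0.00
Total interest: $106.56 + $92.81 + $73.20 + $47.62 + $15.91 = $336.10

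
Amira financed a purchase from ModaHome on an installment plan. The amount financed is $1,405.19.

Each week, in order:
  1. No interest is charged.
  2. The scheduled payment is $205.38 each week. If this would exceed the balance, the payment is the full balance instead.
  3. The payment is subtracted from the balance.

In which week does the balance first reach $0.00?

7

# | Opening | Payment | End bal
1 | $1,405.19 | $205.38 | $1,199.81
2 | $1,199.81 | $205.38 | $994.43
3 | $994.43 | $205.38 | $789.05
4 | $789.05 | $205.38 | $583.67
5 | $583.67 | $205.38 | $378.29
6 | $378.29 | $205.38 | $172.91
7 | $172.91 | $172.91 | $0.00
Balance reaches $0.00 in week 7.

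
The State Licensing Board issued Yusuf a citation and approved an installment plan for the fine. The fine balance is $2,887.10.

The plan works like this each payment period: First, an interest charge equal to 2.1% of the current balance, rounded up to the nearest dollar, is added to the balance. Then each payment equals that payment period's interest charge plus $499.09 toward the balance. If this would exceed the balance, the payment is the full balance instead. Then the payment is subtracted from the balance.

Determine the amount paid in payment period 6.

$400.65

# | Opening | Interest | Payment | End bal
1 | $2,887.10 | $61.00 | $560.09 | $2,388.01
2 | $2,388.01 | $51.00 | $550.09 | $1,888.92
3 | $1,888.92 | $40.00 | $539.09 | $1,389.83
4 | $1,389.83 | $30.00 | $529.09 | $890.74
5 | $890.74 | $19.00 | $518.09 | $391.65
6 | $391.65 | $9.00 | $400.65 | $0.00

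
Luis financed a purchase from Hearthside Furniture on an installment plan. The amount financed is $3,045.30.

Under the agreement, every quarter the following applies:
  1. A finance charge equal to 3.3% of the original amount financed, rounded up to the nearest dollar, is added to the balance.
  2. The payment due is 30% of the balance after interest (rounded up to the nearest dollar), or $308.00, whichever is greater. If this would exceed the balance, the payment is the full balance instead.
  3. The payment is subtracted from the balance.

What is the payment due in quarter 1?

$944.00

Quarter 1: opening $3,045.30; interest $101.00 → $3,146.30; payment $944.00; balance $2,202.30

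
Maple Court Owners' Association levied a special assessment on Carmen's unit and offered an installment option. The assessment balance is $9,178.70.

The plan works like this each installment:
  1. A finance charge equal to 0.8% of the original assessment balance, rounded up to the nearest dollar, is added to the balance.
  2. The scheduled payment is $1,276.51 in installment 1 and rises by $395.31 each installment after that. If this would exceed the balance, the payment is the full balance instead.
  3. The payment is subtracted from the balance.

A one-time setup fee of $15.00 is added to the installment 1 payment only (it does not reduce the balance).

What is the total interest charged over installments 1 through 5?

$370.00

# | Opening | Interest | Payment | Fee | End bal
1 | $9,178.70 | $74.00 | $1,276.51 | $15.00 | $7,976.19
2 | $7,976.19 | $74.00 | $1,671.82 | — | $6,378.37
3 | $6,378.37 | $74.00 | $2,067.13 | — | $4,385.24
4 | $4,385.24 | $74.00 | $2,462.44 | — | $1,996.80
5 | $1,996.80 | $74.00 | $2,070.80 | — | $0.00
Total interest: $74.00 + $74.00 + $74.00 + $74.00 + $74.00 = $370.00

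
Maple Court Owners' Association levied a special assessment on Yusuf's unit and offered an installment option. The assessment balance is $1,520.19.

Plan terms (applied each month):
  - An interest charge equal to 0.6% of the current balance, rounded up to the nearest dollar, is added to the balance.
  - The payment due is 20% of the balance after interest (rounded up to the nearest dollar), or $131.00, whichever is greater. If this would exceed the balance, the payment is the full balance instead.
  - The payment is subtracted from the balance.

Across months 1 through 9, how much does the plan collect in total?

# | Opening | Interest | Payment | End bal
1 | $1,520.19 | $10.00 | $307.00 | $1,223.19
2 | $1,223.19 | $8.00 | $247.00 | $984.19
3 | $984.19 | $6.00 | $199.00 | $791.19
4 | $791.19 | $5.00 | $160.00 | $636.19
5 | $636.19 | $4.00 | $131.00 | $509.19
6 | $509.19 | $4.00 | $131.00 | $382.19
7 | $382.19 | $3.00 | $131.00 | $254.19
8 | $254.19 | $2.00 | $131.00 | $125.19
9 | $125.19 | $1.00 | $126.19 | $0.00
Total paid: $1,563.19

$1,563.19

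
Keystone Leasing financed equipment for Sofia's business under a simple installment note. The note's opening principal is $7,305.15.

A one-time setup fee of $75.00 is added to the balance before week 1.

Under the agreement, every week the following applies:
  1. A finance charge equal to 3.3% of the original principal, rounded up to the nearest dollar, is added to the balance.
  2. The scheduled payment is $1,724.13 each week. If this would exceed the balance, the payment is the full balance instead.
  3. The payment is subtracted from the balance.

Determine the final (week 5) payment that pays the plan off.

Week 1: opening $7,380.15; interest $242.00 → $7,622.15; payment $1,724.13; balance $5,898.02
Week 2: opening $5,898.02; interest $242.00 → $6,140.02; payment $1,724.13; balance $4,415.89
Week 3: opening $4,415.89; interest $242.00 → $4,657.89; payment $1,724.13; balance $2,933.76
Week 4: opening $2,933.76; interest $242.00 → $3,175.76; payment $1,724.13; balance $1,451.63
Week 5: opening $1,451.63; interest $242.00 → $1,693.63; payment $1,693.63; balance $0.00

$1,693.63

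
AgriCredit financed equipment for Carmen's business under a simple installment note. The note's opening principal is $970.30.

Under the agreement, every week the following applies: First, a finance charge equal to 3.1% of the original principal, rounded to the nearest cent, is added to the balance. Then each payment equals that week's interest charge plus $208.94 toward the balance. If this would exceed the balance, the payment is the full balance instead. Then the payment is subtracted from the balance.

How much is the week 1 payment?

Week 1: opening $970.30; interest $30.08 → $1,000.38; payment $239.02; balance $761.36

$239.02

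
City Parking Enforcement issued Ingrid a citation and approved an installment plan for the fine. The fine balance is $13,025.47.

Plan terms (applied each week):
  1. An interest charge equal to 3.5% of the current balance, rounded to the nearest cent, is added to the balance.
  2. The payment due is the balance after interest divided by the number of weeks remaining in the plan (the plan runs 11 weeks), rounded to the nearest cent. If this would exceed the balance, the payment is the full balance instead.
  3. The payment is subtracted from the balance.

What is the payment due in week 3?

$1,312.87

Week 1: opening $13,025.47; interest $455.89 → $13,481.36; payment $1,225.58; balance $12,255.78
Week 2: opening $12,255.78; interest $428.95 → $12,684.73; payment $1,268.47; balance $11,416.26
Week 3: opening $11,416.26; interest $399.57 → $11,815.83; payment $1,312.87; balance $10,502.96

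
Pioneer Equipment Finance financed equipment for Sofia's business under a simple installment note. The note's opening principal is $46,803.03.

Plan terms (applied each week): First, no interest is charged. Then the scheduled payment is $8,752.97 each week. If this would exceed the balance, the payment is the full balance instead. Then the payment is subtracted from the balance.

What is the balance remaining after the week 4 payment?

$11,791.15

Week 1: $46,803.03 − $8,752.97 → $38,050.06
Week 2: $38,050.06 − $8,752.97 → $29,297.09
Week 3: $29,297.09 − $8,752.97 → $20,544.12
Week 4: $20,544.12 − $8,752.97 → $11,791.15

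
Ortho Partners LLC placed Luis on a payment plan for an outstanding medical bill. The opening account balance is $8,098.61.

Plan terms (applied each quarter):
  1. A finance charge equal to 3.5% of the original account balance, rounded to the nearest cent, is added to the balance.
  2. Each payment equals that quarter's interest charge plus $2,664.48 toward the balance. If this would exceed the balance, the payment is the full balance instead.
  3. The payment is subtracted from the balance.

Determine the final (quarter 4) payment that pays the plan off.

$388.62

Quarter 1: $8,098.61 +$283.45 interest = $8,382.06; pay $2,947.93 → $5,434.13
Quarter 2: $5,434.13 +$283.45 interest = $5,717.58; pay $2,947.93 → $2,769.65
Quarter 3: $2,769.65 +$283.45 interest = $3,053.10; pay $2,947.93 → $105.17
Quarter 4: $105.17 +$283.45 interest = $388.62; pay $388.62 → $0.00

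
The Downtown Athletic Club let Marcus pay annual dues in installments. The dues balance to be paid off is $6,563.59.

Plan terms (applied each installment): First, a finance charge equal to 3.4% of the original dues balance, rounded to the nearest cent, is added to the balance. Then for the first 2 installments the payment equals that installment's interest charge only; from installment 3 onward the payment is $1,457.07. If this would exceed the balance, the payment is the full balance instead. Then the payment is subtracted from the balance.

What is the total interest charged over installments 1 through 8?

Installment 1: $6,563.59 +$223.16 interest = $6,786.75; pay $223.16 → $6,563.59
Installment 2: $6,563.59 +$223.16 interest = $6,786.75; pay $223.16 → $6,563.59
Installment 3: $6,563.59 +$223.16 interest = $6,786.75; pay $1,457.07 → $5,329.68
Installment 4: $5,329.68 +$223.16 interest = $5,552.84; pay $1,457.07 → $4,095.77
Installment 5: $4,095.77 +$223.16 interest = $4,318.93; pay $1,457.07 → $2,861.86
Installment 6: $2,861.86 +$223.16 interest = $3,085.02; pay $1,457.07 → $1,627.95
Installment 7: $1,627.95 +$223.16 interest = $1,851.11; pay $1,457.07 → $394.04
Installment 8: $394.04 +$223.16 interest = $617.20; pay $617.20 → $0.00
Total interest: $223.16 + $223.16 + $223.16 + $223.16 + $223.16 + $223.16 + $223.16 + $223.16 = $1,785.28

$1,785.28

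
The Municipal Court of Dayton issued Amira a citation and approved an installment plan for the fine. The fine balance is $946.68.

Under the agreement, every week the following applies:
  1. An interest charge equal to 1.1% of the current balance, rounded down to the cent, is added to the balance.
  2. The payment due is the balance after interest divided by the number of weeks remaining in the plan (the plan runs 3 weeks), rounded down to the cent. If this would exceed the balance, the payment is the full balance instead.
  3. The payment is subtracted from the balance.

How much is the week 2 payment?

# | Opening | Interest | Payment | End bal
1 | $946.68 | $10.41 | $319.03 | $638.06
2 | $638.06 | $7.01 | $322.53 | $322.54

$322.53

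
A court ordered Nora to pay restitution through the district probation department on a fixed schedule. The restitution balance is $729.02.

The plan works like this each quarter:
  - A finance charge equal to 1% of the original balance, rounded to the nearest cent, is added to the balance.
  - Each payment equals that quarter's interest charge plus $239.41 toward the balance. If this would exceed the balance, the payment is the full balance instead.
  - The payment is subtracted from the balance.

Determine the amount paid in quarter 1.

$246.70

Quarter 1: opening $729.02; interest $7.29 → $736.31; payment $246.70; balance $489.61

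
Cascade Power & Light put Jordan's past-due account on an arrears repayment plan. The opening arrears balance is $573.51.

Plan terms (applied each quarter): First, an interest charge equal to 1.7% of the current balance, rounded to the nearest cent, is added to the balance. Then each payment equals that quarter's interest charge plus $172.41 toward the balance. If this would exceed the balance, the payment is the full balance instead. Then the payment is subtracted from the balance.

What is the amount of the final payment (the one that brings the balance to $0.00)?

$57.24

Quarter 1: $573.51 +$9.75 interest = $583.26; pay $182.16 → $401.10
Quarter 2: $401.10 +$6.82 interest = $407.92; pay $179.23 → $228.69
Quarter 3: $228.69 +$3.89 interest = $232.58; pay $176.30 → $56.28
Quarter 4: $56.28 +$0.96 interest = $57.24; pay $57.24 → $0.00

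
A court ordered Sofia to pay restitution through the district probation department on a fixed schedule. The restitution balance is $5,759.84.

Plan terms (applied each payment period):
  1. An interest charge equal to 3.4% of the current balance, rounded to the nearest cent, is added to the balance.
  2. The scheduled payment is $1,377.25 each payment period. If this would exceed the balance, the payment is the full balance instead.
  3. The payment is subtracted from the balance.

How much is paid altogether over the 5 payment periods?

Payment period 1: opening $5,759.84; interest $195.83 → $5,955.67; payment $1,377.25; balance $4,578.42
Payment period 2: opening $4,578.42; interest $155.67 → $4,734.09; payment $1,377.25; balance $3,356.84
Payment period 3: opening $3,356.84; interest $114.13 → $3,470.97; payment $1,377.25; balance $2,093.72
Payment period 4: opening $2,093.72; interest $71.19 → $2,164.91; payment $1,377.25; balance $787.66
Payment period 5: opening $787.66; interest $26.78 → $814.44; payment $814.44; balance $0.00
Total paid: $6,323.44

$6,323.44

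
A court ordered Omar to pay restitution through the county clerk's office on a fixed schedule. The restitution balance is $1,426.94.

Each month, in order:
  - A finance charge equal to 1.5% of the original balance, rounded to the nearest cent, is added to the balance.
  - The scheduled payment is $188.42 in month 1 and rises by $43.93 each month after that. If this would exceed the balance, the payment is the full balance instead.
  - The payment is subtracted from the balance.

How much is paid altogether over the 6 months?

$1,555.34

Month 1: opening $1,426.94; interest $21.40 → $1,448.34; payment $188.42; balance $1,259.92
Month 2: opening $1,259.92; interest $21.40 → $1,281.32; payment $232.35; balance $1,048.97
Month 3: opening $1,048.97; interest $21.40 → $1,070.37; payment $276.28; balance $794.09
Month 4: opening $794.09; interest $21.40 → $815.49; payment $320.21; balance $495.28
Month 5: opening $495.28; interest $21.40 → $516.68; payment $364.14; balance $152.54
Month 6: opening $152.54; interest $21.40 → $173.94; payment $173.94; balance $0.00
Total paid: $1,555.34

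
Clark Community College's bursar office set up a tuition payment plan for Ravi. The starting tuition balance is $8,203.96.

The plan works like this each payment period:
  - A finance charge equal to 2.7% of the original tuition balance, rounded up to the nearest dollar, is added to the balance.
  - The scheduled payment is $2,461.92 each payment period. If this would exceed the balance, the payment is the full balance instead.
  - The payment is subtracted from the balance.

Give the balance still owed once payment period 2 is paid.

Payment period 1: opening $8,203.96; interest $222.00 → $8,425.96; payment $2,461.92; balance $5,964.04
Payment period 2: opening $5,964.04; interest $222.00 → $6,186.04; payment $2,461.92; balance $3,724.12

$3,724.12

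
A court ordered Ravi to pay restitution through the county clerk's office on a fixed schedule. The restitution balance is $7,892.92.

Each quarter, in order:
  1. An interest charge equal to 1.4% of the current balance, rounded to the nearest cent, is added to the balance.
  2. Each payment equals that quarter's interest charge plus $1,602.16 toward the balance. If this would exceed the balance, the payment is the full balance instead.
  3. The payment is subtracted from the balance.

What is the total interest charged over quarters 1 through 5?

# | Opening | Interest | Payment | End bal
1 | $7,892.92 | $110.50 | $1,712.66 | $6,290.76
2 | $6,290.76 | $88.07 | $1,690.23 | $4,688.60
3 | $4,688.60 | $65.64 | $1,667.80 | $3,086.44
4 | $3,086.44 | $43.21 | $1,645.37 | $1,484.28
5 | $1,484.28 | $20.78 | $1,505.06 | $0.00
Total interest: $110.50 + $88.07 + $65.64 + $43.21 + $20.78 = $328.20

$328.20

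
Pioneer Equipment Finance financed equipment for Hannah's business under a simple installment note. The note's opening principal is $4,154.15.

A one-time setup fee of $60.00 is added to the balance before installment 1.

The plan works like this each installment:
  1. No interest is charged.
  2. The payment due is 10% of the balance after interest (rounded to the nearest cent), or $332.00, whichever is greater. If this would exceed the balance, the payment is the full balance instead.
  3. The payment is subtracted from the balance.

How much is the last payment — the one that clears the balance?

Installment 1: opening $4,214.15; payment $421.42; balance $3,792.73
Installment 2: opening $3,792.73; payment $379.27; balance $3,413.46
Installment 3: opening $3,413.46; payment $341.35; balance $3,072.11
Installment 4: opening $3,072.11; payment $332.00; balance $2,740.11
Installment 5: opening $2,740.11; payment $332.00; balance $2,408.11
Installment 6: opening $2,408.11; payment $332.00; balance $2,076.11
Installment 7: opening $2,076.11; payment $332.00; balance $1,744.11
Installment 8: opening $1,744.11; payment $332.00; balance $1,412.11
Installment 9: opening $1,412.11; payment $332.00; balance $1,080.11
Installment 10: opening $1,080.11; payment $332.00; balance $748.11
Installment 11: opening $748.11; payment $332.00; balance $416.11
Installment 12: opening $416.11; payment $332.00; balance $84.11
Installment 13: opening $84.11; payment $84.11; balance $0.00

$84.11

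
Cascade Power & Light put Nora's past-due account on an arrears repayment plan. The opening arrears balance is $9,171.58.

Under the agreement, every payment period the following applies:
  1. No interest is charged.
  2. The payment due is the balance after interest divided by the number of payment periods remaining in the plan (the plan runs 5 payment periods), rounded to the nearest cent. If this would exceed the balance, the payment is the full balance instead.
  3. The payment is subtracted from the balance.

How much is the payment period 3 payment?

$1,834.31

Payment period 1: opening $9,171.58; payment $1,834.32; balance $7,337.26
Payment period 2: opening $7,337.26; payment $1,834.32; balance $5,502.94
Payment period 3: opening $5,502.94; payment $1,834.31; balance $3,668.63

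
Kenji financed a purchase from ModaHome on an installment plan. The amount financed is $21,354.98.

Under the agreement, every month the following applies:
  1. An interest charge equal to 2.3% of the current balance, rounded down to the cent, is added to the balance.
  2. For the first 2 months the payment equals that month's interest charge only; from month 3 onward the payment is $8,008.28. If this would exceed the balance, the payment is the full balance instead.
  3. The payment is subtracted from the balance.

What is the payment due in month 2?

Month 1: $21,354.98 +$491.16 interest = $21,846.14; pay $491.16 → $21,354.98
Month 2: $21,354.98 +$491.16 interest = $21,846.14; pay $491.16 → $21,354.98

$491.16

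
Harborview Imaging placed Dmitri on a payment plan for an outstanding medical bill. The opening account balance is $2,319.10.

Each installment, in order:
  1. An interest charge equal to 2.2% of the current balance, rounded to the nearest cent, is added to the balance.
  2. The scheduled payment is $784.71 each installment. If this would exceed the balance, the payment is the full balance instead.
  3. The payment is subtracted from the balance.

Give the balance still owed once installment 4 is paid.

Installment 1: $2,319.10 +$51.02 interest = $2,370.12; pay $784.71 → $1,585.41
Installment 2: $1,585.41 +$34.88 interest = $1,620.29; pay $784.71 → $835.58
Installment 3: $835.58 +$18.38 interest = $853.96; pay $784.71 → $69.25
Installment 4: $69.25 +$1.52 interest = $70.77; pay $70.77 → $0.00

$0.00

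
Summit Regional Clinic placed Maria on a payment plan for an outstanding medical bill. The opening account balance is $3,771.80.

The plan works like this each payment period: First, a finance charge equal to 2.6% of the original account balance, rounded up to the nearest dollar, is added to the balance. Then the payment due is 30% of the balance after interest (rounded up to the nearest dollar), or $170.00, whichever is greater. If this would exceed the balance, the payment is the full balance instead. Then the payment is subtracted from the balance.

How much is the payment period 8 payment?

Payment period 1: $3,771.80 +$99.00 interest = $3,870.80; pay $1,162.00 → $2,708.80
Payment period 2: $2,708.80 +$99.00 interest = $2,807.80; pay $843.00 → $1,964.80
Payment period 3: $1,964.80 +$99.00 interest = $2,063.80; pay $620.00 → $1,443.80
Payment period 4: $1,443.80 +$99.00 interest = $1,542.80; pay $463.00 → $1,079.80
Payment period 5: $1,079.80 +$99.00 interest = $1,178.80; pay $354.00 → $824.80
Payment period 6: $824.80 +$99.00 interest = $923.80; pay $278.00 → $645.80
Payment period 7: $645.80 +$99.00 interest = $744.80; pay $224.00 → $520.80
Payment period 8: $520.80 +$99.00 interest = $619.80; pay $186.00 → $433.80

$186.00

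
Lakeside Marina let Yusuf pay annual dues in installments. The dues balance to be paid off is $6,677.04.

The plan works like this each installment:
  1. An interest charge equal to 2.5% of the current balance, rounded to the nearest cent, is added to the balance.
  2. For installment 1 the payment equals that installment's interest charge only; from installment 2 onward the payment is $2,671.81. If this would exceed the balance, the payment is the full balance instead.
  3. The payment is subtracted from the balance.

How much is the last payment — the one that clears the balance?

Installment 1: opening $6,677.04; interest $166.93 → $6,843.97; payment $166.93; balance $6,677.04
Installment 2: opening $6,677.04; interest $166.93 → $6,843.97; payment $2,671.81; balance $4,172.16
Installment 3: opening $4,172.16; interest $104.30 → $4,276.46; payment $2,671.81; balance $1,604.65
Installment 4: opening $1,604.65; interest $40.12 → $1,644.77; payment $1,644.77; balance $0.00

$1,644.77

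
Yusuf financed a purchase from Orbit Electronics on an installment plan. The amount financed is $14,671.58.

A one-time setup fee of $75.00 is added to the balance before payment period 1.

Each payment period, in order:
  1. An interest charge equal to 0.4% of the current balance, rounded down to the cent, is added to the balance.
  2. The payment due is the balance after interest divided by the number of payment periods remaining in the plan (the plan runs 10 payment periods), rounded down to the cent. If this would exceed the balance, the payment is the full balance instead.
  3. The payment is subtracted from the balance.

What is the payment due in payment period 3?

$1,492.42

# | Opening | Interest | Payment | End bal
1 | $14,746.58 | $58.98 | $1,480.55 | $13,325.01
2 | $13,325.01 | $53.30 | $1,486.47 | $11,891.84
3 | $11,891.84 | $47.56 | $1,492.42 | $10,446.98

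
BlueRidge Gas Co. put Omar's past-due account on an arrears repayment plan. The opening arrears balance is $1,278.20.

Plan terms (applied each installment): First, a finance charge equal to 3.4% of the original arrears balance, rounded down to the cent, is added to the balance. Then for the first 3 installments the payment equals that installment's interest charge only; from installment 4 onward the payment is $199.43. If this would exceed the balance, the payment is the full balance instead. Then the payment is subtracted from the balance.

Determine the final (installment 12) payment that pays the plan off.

Installment 1: $1,278.20 +$43.45 interest = $1,321.65; pay $43.45 → $1,278.20
Installment 2: $1,278.20 +$43.45 interest = $1,321.65; pay $43.45 → $1,278.20
Installment 3: $1,278.20 +$43.45 interest = $1,321.65; pay $43.45 → $1,278.20
Installment 4: $1,278.20 +$43.45 interest = $1,321.65; pay $199.43 → $1,122.22
Installment 5: $1,122.22 +$43.45 interest = $1,165.67; pay $199.43 → $966.24
Installment 6: $966.24 +$43.45 interest = $1,009.69; pay $199.43 → $810.26
Installment 7: $810.26 +$43.45 interest = $853.71; pay $199.43 → $654.28
Installment 8: $654.28 +$43.45 interest = $697.73; pay $199.43 → $498.30
Installment 9: $498.30 +$43.45 interest = $541.75; pay $199.43 → $342.32
Installment 10: $342.32 +$43.45 interest = $385.77; pay $199.43 → $186.34
Installment 11: $186.34 +$43.45 interest = $229.79; pay $199.43 → $30.36
Installment 12: $30.36 +$43.45 interest = $73.81; pay $73.81 → $0.00

$73.81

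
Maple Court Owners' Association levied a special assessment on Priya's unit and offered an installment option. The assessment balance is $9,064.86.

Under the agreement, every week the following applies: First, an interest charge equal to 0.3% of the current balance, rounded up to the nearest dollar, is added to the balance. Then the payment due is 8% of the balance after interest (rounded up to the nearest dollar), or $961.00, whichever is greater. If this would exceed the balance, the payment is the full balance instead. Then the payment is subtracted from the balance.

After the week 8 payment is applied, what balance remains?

# | Opening | Interest | Payment | End bal
1 | $9,064.86 | $28.00 | $961.00 | $8,131.86
2 | $8,131.86 | $25.00 | $961.00 | $7,195.86
3 | $7,195.86 | $22.00 | $961.00 | $6,256.86
4 | $6,256.86 | $19.00 | $961.00 | $5,314.86
5 | $5,314.86 | $16.00 | $961.00 | $4,369.86
6 | $4,369.86 | $14.00 | $961.00 | $3,422.86
7 | $3,422.86 | $11.00 | $961.00 | $2,472.86
8 | $2,472.86 | $8.00 | $961.00 | $1,519.86

$1,519.86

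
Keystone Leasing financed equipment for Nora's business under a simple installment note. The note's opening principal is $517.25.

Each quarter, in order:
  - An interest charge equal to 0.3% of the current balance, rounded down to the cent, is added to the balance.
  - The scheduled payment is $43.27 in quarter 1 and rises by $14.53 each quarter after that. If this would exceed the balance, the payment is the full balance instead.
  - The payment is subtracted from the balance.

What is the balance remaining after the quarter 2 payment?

# | Opening | Interest | Payment | End bal
1 | $517.25 | $1.55 | $43.27 | $475.53
2 | $475.53 | $1.42 | $57.80 | $419.15

$419.15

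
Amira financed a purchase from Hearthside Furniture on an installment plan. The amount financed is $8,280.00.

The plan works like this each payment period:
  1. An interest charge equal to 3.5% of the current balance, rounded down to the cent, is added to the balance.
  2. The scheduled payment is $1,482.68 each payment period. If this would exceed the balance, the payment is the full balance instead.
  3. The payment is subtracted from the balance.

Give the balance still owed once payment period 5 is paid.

Payment period 1: opening $8,280.00; interest $289.80 → $8,569.80; payment $1,482.68; balance $7,087.12
Payment period 2: opening $7,087.12; interest $248.04 → $7,335.16; payment $1,482.68; balance $5,852.48
Payment period 3: opening $5,852.48; interest $204.83 → $6,057.31; payment $1,482.68; balance $4,574.63
Payment period 4: opening $4,574.63; interest $160.11 → $4,734.74; payment $1,482.68; balance $3,252.06
Payment period 5: opening $3,252.06; interest $113.82 → $3,365.88; payment $1,482.68; balance $1,883.20

$1,883.20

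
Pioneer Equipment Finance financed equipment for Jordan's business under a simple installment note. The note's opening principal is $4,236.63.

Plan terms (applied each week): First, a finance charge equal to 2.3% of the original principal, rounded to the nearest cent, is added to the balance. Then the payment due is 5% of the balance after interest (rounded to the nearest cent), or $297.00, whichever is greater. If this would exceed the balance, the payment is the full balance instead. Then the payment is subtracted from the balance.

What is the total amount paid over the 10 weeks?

Week 1: opening $4,236.63; interest $97.44 → $4,334.07; payment $297.00; balance $4,037.07
Week 2: opening $4,037.07; interest $97.44 → $4,134.51; payment $297.00; balance $3,837.51
Week 3: opening $3,837.51; interest $97.44 → $3,934.95; payment $297.00; balance $3,637.95
Week 4: opening $3,637.95; interest $97.44 → $3,735.39; payment $297.00; balance $3,438.39
Week 5: opening $3,438.39; interest $97.44 → $3,535.83; payment $297.00; balance $3,238.83
Week 6: opening $3,238.83; interest $97.44 → $3,336.27; payment $297.00; balance $3,039.27
Week 7: opening $3,039.27; interest $97.44 → $3,136.71; payment $297.00; balance $2,839.71
Week 8: opening $2,839.71; interest $97.44 → $2,937.15; payment $297.00; balance $2,640.15
Week 9: opening $2,640.15; interest $97.44 → $2,737.59; payment $297.00; balance $2,440.59
Week 10: opening $2,440.59; interest $97.44 → $2,538.03; payment $297.00; balance $2,241.03
Total paid: $2,970.00

$2,970.00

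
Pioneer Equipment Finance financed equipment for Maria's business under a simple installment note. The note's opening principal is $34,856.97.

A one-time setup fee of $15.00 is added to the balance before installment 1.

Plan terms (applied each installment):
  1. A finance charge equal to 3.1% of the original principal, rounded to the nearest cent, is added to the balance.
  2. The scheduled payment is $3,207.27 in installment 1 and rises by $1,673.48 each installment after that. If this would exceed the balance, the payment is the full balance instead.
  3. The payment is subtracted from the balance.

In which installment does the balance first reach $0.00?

6

Installment 1: opening $34,871.97; interest $1,080.57 → $35,952.54; payment $3,207.27; balance $32,745.27
Installment 2: opening $32,745.27; interest $1,080.57 → $33,825.84; payment $4,880.75; balance $28,945.09
Installment 3: opening $28,945.09; interest $1,080.57 → $30,025.66; payment $6,554.23; balance $23,471.43
Installment 4: opening $23,471.43; interest $1,080.57 → $24,552.00; payment $8,227.71; balance $16,324.29
Installment 5: opening $16,324.29; interest $1,080.57 → $17,404.86; payment $9,901.19; balance $7,503.67
Installment 6: opening $7,503.67; interest $1,080.57 → $8,584.24; payment $8,584.24; balance $0.00
Balance reaches $0.00 in installment 6.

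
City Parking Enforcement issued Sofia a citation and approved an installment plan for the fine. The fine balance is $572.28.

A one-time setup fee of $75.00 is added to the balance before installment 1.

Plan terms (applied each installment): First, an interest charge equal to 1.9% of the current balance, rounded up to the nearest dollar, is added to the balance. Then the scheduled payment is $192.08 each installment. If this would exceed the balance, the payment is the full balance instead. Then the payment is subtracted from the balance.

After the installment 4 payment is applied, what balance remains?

$0.00

Installment 1: $647.28 +$13.00 interest = $660.28; pay $192.08 → $468.20
Installment 2: $468.20 +$9.00 interest = $477.20; pay $192.08 → $285.12
Installment 3: $285.12 +$6.00 interest = $291.12; pay $192.08 → $99.04
Installment 4: $99.04 +$2.00 interest = $101.04; pay $101.04 → $0.00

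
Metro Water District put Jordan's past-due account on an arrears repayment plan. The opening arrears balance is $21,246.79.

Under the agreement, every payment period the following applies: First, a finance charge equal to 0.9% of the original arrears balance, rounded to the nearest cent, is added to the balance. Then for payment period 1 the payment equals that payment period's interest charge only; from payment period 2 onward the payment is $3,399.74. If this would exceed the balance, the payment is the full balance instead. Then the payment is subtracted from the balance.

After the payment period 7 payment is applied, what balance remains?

Payment period 1: $21,246.79 +$191.22 interest = $21,438.01; pay $191.22 → $21,246.79
Payment period 2: $21,246.79 +$191.22 interest = $21,438.01; pay $3,399.74 → $18,038.27
Payment period 3: $18,038.27 +$191.22 interest = $18,229.49; pay $3,399.74 → $14,829.75
Payment period 4: $14,829.75 +$191.22 interest = $15,020.97; pay $3,399.74 → $11,621.23
Payment period 5: $11,621.23 +$191.22 interest = $11,812.45; pay $3,399.74 → $8,412.71
Payment period 6: $8,412.71 +$191.22 interest = $8,603.93; pay $3,399.74 → $5,204.19
Payment period 7: $5,204.19 +$191.22 interest = $5,395.41; pay $3,399.74 → $1,995.67

$1,995.67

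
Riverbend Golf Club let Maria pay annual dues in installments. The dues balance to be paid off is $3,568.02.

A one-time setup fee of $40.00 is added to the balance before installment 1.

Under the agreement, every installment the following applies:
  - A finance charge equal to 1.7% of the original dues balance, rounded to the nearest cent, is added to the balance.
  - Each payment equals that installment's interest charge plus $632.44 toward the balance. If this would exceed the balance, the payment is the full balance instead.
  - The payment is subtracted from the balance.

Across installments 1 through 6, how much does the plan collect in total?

$3,971.98

Installment 1: $3,608.02 +$60.66 interest = $3,668.68; pay $693.10 → $2,975.58
Installment 2: $2,975.58 +$60.66 interest = $3,036.24; pay $693.10 → $2,343.14
Installment 3: $2,343.14 +$60.66 interest = $2,403.80; pay $693.10 → $1,710.70
Installment 4: $1,710.70 +$60.66 interest = $1,771.36; pay $693.10 → $1,078.26
Installment 5: $1,078.26 +$60.66 interest = $1,138.92; pay $693.10 → $445.82
Installment 6: $445.82 +$60.66 interest = $506.48; pay $506.48 → $0.00
Total paid: $3,971.98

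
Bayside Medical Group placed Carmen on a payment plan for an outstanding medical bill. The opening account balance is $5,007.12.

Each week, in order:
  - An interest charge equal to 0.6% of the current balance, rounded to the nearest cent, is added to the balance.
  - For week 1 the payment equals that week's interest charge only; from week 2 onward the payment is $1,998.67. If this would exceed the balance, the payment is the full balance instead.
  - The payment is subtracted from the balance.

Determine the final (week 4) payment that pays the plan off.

Week 1: opening $5,007.12; interest $30.04 → $5,037.16; payment $30.04; balance $5,007.12
Week 2: opening $5,007.12; interest $30.04 → $5,037.16; payment $1,998.67; balance $3,038.49
Week 3: opening $3,038.49; interest $18.23 → $3,056.72; payment $1,998.67; balance $1,058.05
Week 4: opening $1,058.05; interest $6.35 → $1,064.40; payment $1,064.40; balance $0.00

$1,064.40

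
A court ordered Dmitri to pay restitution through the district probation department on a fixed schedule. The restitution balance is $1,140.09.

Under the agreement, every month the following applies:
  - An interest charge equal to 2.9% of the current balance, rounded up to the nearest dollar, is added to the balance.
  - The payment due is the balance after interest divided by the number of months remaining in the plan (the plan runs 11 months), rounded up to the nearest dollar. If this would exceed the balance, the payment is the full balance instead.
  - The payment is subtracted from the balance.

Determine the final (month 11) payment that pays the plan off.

$141.09

Month 1: $1,140.09 +$34.00 interest = $1,174.09; pay $107.00 → $1,067.09
Month 2: $1,067.09 +$31.00 interest = $1,098.09; pay $110.00 → $988.09
Month 3: $988.09 +$29.00 interest = $1,017.09; pay $114.00 → $903.09
Month 4: $903.09 +$27.00 interest = $930.09; pay $117.00 → $813.09
Month 5: $813.09 +$24.00 interest = $837.09; pay $120.00 → $717.09
Month 6: $717.09 +$21.00 interest = $738.09; pay $124.00 → $614.09
Month 7: $614.09 +$18.00 interest = $632.09; pay $127.00 → $505.09
Month 8: $505.09 +$15.00 interest = $520.09; pay $131.00 → $389.09
Month 9: $389.09 +$12.00 interest = $401.09; pay $134.00 → $267.09
Month 10: $267.09 +$8.00 interest = $275.09; pay $138.00 → $137.09
Month 11: $137.09 +$4.00 interest = $141.09; pay $141.09 → $0.00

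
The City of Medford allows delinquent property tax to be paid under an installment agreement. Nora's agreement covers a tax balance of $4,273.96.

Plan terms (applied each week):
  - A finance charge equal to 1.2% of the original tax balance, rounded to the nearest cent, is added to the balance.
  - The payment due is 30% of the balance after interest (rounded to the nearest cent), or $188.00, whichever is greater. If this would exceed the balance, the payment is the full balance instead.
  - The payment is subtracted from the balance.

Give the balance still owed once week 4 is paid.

Week 1: $4,273.96 +$51.29 interest = $4,325.25; pay $1,297.58 → $3,027.67
Week 2: $3,027.67 +$51.29 interest = $3,078.96; pay $923.69 → $2,155.27
Week 3: $2,155.27 +$51.29 interest = $2,206.56; pay $661.97 → $1,544.59
Week 4: $1,544.59 +$51.29 interest = $1,595.88; pay $478.76 → $1,117.12

$1,117.12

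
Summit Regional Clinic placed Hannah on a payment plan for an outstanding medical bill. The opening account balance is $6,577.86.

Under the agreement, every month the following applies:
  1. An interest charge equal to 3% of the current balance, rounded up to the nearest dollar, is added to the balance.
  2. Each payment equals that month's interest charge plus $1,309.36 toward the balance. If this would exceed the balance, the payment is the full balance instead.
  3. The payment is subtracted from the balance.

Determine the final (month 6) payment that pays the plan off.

Month 1: opening $6,577.86; interest $198.00 → $6,775.86; payment $1,507.36; balance $5,268.50
Month 2: opening $5,268.50; interest $159.00 → $5,427.50; payment $1,468.36; balance $3,959.14
Month 3: opening $3,959.14; interest $119.00 → $4,078.14; payment $1,428.36; balance $2,649.78
Month 4: opening $2,649.78; interest $80.00 → $2,729.78; payment $1,389.36; balance $1,340.42
Month 5: opening $1,340.42; interest $41.00 → $1,381.42; payment $1,350.36; balance $31.06
Month 6: opening $31.06; interest $1.00 → $32.06; payment $32.06; balance $0.00

$32.06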